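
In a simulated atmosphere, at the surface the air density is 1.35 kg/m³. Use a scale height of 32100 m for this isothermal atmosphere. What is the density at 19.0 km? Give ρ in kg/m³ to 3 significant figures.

In an isothermal atmosphere, density decays like pressure: ρ = ρ₀ exp(−z/H).
z/H = 19000/32100 = 0.59190; exp(−0.59190) = 0.55328.
ρ = 1.35 × 0.55328 = 0.74693 kg/m³.

ρ ≈ 0.747 kg/m³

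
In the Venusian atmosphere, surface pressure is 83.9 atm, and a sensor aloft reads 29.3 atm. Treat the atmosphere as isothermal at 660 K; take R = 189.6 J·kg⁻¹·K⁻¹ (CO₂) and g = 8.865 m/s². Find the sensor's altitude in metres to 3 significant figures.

Scale height: H = RT/g = 189.6 × 660 / 8.865 = 14116 m.
Invert the barometric formula: z = H ln(P₀/P).
P₀/P = 83.9/29.3 = 2.8635; ln(2.8635) = 1.0520.
z = 14116 × 1.0520 = 14850 m.

z ≈ 14900 m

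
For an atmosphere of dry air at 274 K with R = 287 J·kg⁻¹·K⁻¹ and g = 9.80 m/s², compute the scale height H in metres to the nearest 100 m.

H ≈ 8000 m

The scale height of an isothermal atmosphere is H = RT/g.
H = 287 × 274 / 9.80 = 78638/9.80 = 8024.3 m.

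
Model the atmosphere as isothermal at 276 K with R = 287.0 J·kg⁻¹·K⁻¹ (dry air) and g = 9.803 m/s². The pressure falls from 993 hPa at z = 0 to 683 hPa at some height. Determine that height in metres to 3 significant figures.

z ≈ 3020 m

Scale height: H = RT/g = 287.0 × 276 / 9.803 = 8080.4 m.
Invert the barometric formula: z = H ln(P₀/P).
P₀/P = 993/683 = 1.4539; ln(1.4539) = 0.37425.
z = 8080.4 × 0.37425 = 3024.1 m.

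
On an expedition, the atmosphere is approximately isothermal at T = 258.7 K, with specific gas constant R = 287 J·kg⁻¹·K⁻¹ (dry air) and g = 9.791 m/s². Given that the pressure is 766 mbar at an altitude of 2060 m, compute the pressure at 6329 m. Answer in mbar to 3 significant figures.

P ≈ 436 mbar

Scale height: H = RT/g = 287 × 258.7 / 9.791 = 7583.2 m.
Between two levels, P₂ = P₁ exp(−Δz/H) with Δz = z₂ − z₁.
Δz = 6329.0 − 2060.0 = 4269.0 m; Δz/H = 4269.0/7583.2 = 0.56295.
P₂ = 766 × exp(−0.56295) = 766 × 0.56953 = 436.26 mbar.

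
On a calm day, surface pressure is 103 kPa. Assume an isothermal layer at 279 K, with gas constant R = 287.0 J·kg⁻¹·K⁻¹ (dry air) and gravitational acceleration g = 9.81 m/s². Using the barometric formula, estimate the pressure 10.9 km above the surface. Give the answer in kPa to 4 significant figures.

P ≈ 27.09 kPa

Scale height: H = RT/g = 287.0 × 279 / 9.81 = 8162.4 m.
Barometric formula: P = P₀ exp(−z/H).
z/H = 10900/8162.4 = 1.3354; exp(−1.3354) = 0.26305.
P = 103 × 0.26305 = 27.094 kPa.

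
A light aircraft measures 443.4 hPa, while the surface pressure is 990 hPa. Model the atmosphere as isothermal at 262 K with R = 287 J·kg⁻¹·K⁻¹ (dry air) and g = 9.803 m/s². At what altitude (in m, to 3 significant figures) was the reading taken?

z ≈ 6160 m

Scale height: H = RT/g = 287 × 262 / 9.803 = 7670.5 m.
Invert the barometric formula: z = H ln(P₀/P).
P₀/P = 990/443.4 = 2.2327; ln(2.2327) = 0.80321.
z = 7670.5 × 0.80321 = 6161.0 m.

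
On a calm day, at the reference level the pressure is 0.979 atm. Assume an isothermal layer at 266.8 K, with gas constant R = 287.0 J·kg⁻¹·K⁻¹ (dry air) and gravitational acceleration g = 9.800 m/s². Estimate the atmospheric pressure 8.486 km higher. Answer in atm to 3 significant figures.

Scale height: H = RT/g = 287.0 × 266.8 / 9.800 = 7813.4 m.
Barometric formula: P = P₀ exp(−z/H).
z/H = 8486.0/7813.4 = 1.0861; exp(−1.0861) = 0.33753.
P = 0.979 × 0.33753 = 0.33044 atm.

P ≈ 0.330 atm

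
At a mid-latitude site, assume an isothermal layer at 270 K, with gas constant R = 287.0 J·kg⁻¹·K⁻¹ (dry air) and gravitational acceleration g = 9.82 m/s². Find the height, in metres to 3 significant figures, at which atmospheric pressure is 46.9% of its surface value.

Scale height: H = RT/g = 287.0 × 270 / 9.82 = 7891.0 m.
Set P/P₀ = exp(−z/H) = 0.469, so z = −H ln(0.469).
−ln(0.469) = 0.75715; z = 7891.0 × 0.75715 = 5974.7 m.

z ≈ 5970 m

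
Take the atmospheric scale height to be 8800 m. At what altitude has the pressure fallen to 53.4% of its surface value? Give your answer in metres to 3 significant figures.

z ≈ 5520 m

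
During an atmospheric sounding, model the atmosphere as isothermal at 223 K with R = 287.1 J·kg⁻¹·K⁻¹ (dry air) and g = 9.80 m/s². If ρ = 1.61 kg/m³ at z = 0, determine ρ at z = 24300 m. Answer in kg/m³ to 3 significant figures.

ρ ≈ 0.0390 kg/m³

Scale height: H = RT/g = 287.1 × 223 / 9.80 = 6533.0 m.
In an isothermal atmosphere, density decays like pressure: ρ = ρ₀ exp(−z/H).
z/H = 24300/6533.0 = 3.7196; exp(−3.7196) = 0.024244.
ρ = 1.61 × 0.024244 = 0.039033 kg/m³.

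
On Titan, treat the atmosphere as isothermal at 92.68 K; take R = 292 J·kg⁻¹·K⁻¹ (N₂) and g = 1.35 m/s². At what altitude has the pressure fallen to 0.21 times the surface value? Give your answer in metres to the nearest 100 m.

Scale height: H = RT/g = 292 × 92.68 / 1.35 = 20046 m.
Set P/P₀ = exp(−z/H) = 0.21, so z = −H ln(0.21).
−ln(0.21) = 1.5606; z = 20046 × 1.5606 = 31284 m.

z ≈ 31300 m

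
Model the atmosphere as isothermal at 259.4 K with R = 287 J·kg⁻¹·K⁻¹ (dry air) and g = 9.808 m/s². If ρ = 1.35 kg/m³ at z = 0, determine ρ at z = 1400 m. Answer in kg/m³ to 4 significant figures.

ρ ≈ 1.123 kg/m³

Scale height: H = RT/g = 287 × 259.4 / 9.808 = 7590.5 m.
In an isothermal atmosphere, density decays like pressure: ρ = ρ₀ exp(−z/H).
z/H = 1400.0/7590.5 = 0.18444; exp(−0.18444) = 0.83157.
ρ = 1.35 × 0.83157 = 1.1226 kg/m³.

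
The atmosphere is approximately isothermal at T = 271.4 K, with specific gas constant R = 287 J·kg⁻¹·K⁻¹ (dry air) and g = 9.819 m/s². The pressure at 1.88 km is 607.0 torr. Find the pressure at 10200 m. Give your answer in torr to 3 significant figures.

Scale height: H = RT/g = 287 × 271.4 / 9.819 = 7932.8 m.
Between two levels, P₂ = P₁ exp(−Δz/H) with Δz = z₂ − z₁.
Δz = 10200 − 1880.0 = 8320.0 m; Δz/H = 8320.0/7932.8 = 1.0488.
P₂ = 607.0 × exp(−1.0488) = 607.0 × 0.35036 = 212.67 torr.

P ≈ 213 torr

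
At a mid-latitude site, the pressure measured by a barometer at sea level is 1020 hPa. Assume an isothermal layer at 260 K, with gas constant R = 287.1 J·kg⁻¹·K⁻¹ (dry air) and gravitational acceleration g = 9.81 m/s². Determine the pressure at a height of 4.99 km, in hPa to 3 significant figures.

P ≈ 529 hPa

Scale height: H = RT/g = 287.1 × 260 / 9.81 = 7609.2 m.
Barometric formula: P = P₀ exp(−z/H).
z/H = 4990.0/7609.2 = 0.65579; exp(−0.65579) = 0.51903.
P = 1020 × 0.51903 = 529.41 hPa.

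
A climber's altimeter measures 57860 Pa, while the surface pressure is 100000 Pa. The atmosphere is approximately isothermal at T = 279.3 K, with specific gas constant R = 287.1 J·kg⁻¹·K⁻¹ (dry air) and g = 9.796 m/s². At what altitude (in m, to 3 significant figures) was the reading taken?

z ≈ 4480 m

Scale height: H = RT/g = 287.1 × 279.3 / 9.796 = 8185.7 m.
Invert the barometric formula: z = H ln(P₀/P).
P₀/P = 100000/57860 = 1.7283; ln(1.7283) = 0.54714.
z = 8185.7 × 0.54714 = 4478.7 m.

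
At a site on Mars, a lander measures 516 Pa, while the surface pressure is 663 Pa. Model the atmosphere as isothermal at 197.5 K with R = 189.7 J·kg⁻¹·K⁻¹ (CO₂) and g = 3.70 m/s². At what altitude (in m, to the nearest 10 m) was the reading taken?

Scale height: H = RT/g = 189.7 × 197.5 / 3.70 = 10126 m.
Invert the barometric formula: z = H ln(P₀/P).
P₀/P = 663/516 = 1.2849; ln(1.2849) = 0.25068.
z = 10126 × 0.25068 = 2538.4 m.

z ≈ 2540 m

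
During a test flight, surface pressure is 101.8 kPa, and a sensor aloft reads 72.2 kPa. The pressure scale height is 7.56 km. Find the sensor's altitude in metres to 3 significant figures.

Invert the barometric formula: z = H ln(P₀/P).
P₀/P = 101.8/72.2 = 1.4100; ln(1.4100) = 0.34359.
z = 7560.0 × 0.34359 = 2597.5 m.

z ≈ 2600 m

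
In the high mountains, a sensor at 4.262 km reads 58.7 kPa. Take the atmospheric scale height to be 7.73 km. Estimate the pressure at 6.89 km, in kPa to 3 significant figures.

P ≈ 41.8 kPa

Between two levels, P₂ = P₁ exp(−Δz/H) with Δz = z₂ − z₁.
Δz = 6890.0 − 4262.0 = 2628.0 m; Δz/H = 2628.0/7730.0 = 0.33997.
P₂ = 58.7 × exp(−0.33997) = 58.7 × 0.71179 = 41.782 kPa.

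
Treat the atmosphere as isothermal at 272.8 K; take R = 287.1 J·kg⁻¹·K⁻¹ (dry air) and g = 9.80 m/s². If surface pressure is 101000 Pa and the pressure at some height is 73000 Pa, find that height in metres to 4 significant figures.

Scale height: H = RT/g = 287.1 × 272.8 / 9.80 = 7991.9 m.
Invert the barometric formula: z = H ln(P₀/P).
P₀/P = 101000/73000 = 1.3836; ln(1.3836) = 0.32469.
z = 7991.9 × 0.32469 = 2594.9 m.

z ≈ 2595 m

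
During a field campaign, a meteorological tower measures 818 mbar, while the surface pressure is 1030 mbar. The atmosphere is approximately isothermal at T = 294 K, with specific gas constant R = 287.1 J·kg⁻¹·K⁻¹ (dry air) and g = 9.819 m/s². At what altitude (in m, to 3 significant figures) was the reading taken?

z ≈ 1980 m

Scale height: H = RT/g = 287.1 × 294 / 9.819 = 8596.3 m.
Invert the barometric formula: z = H ln(P₀/P).
P₀/P = 1030/818 = 1.2592; ln(1.2592) = 0.23048.
z = 8596.3 × 0.23048 = 1981.3 m.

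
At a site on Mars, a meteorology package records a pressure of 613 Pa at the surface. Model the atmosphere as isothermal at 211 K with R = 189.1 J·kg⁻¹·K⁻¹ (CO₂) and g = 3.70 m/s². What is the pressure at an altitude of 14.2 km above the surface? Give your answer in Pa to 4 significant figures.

Scale height: H = RT/g = 189.1 × 211 / 3.70 = 10784 m.
Barometric formula: P = P₀ exp(−z/H).
z/H = 14200/10784 = 1.3168; exp(−1.3168) = 0.26799.
P = 613 × 0.26799 = 164.28 Pa.

P ≈ 164.3 Pa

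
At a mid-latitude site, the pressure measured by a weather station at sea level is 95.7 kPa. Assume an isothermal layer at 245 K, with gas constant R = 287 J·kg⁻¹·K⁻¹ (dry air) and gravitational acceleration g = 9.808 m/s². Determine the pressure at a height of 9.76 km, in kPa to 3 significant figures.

P ≈ 24.5 kPa

Scale height: H = RT/g = 287 × 245 / 9.808 = 7169.1 m.
Barometric formula: P = P₀ exp(−z/H).
z/H = 9760.0/7169.1 = 1.3614; exp(−1.3614) = 0.25630.
P = 95.7 × 0.25630 = 24.528 kPa.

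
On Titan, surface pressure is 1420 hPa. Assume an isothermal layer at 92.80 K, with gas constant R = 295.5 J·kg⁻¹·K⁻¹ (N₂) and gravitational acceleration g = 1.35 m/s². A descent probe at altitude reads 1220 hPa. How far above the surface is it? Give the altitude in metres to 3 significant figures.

z ≈ 3080 m

Scale height: H = RT/g = 295.5 × 92.80 / 1.35 = 20313 m.
Invert the barometric formula: z = H ln(P₀/P).
P₀/P = 1420/1220 = 1.1639; ln(1.1639) = 0.15178.
z = 20313 × 0.15178 = 3083.1 m.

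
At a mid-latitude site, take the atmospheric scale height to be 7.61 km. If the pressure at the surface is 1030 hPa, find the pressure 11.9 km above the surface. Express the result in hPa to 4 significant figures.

P ≈ 215.6 hPa

Barometric formula: P = P₀ exp(−z/H).
z/H = 11900/7610.0 = 1.5637; exp(−1.5637) = 0.20936.
P = 1030 × 0.20936 = 215.64 hPa.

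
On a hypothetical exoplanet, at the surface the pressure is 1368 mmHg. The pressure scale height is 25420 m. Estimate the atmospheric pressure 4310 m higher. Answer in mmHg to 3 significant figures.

P ≈ 1150 mmHg

Barometric formula: P = P₀ exp(−z/H).
z/H = 4310.0/25420 = 0.16955; exp(−0.16955) = 0.84404.
P = 1368 × 0.84404 = 1154.6 mmHg.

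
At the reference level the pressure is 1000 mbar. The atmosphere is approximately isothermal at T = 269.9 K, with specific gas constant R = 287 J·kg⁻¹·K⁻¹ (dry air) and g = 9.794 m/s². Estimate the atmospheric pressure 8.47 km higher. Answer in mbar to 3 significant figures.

P ≈ 343 mbar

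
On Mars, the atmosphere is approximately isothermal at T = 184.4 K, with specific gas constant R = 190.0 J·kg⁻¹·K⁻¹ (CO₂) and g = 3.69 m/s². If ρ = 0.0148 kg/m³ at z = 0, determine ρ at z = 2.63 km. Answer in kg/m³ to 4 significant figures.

ρ ≈ 0.01122 kg/m³

Scale height: H = RT/g = 190.0 × 184.4 / 3.69 = 9494.9 m.
In an isothermal atmosphere, density decays like pressure: ρ = ρ₀ exp(−z/H).
z/H = 2630.0/9494.9 = 0.27699; exp(−0.27699) = 0.75806.
ρ = 0.0148 × 0.75806 = 0.011219 kg/m³.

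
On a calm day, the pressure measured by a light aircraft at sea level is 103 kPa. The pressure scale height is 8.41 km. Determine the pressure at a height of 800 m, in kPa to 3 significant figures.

Barometric formula: P = P₀ exp(−z/H).
z/H = 800.00/8410.0 = 0.095125; exp(−0.095125) = 0.90926.
P = 103 × 0.90926 = 93.654 kPa.

P ≈ 93.7 kPa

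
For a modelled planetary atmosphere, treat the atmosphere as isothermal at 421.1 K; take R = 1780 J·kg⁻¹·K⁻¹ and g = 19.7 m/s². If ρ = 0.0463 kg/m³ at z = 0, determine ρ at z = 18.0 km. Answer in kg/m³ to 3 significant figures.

ρ ≈ 0.0288 kg/m³

Scale height: H = RT/g = 1780 × 421.1 / 19.7 = 38049 m.
In an isothermal atmosphere, density decays like pressure: ρ = ρ₀ exp(−z/H).
z/H = 18000/38049 = 0.47307; exp(−0.47307) = 0.62309.
ρ = 0.0463 × 0.62309 = 0.028849 kg/m³.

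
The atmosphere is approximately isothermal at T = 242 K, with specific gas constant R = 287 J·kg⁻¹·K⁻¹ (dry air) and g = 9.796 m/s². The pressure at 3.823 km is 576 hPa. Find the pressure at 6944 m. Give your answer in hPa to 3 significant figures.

Scale height: H = RT/g = 287 × 242 / 9.796 = 7090.0 m.
Between two levels, P₂ = P₁ exp(−Δz/H) with Δz = z₂ − z₁.
Δz = 6944.0 − 3823.0 = 3121.0 m; Δz/H = 3121.0/7090.0 = 0.44020.
P₂ = 576 × exp(−0.44020) = 576 × 0.64391 = 370.89 hPa.

P ≈ 371 hPa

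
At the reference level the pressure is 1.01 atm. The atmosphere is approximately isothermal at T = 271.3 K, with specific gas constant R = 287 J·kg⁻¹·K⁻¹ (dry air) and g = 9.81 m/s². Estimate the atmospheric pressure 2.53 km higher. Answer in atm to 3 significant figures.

P ≈ 0.734 atm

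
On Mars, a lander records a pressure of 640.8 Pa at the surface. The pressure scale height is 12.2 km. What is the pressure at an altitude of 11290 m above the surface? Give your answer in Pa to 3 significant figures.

P ≈ 254 Pa

Barometric formula: P = P₀ exp(−z/H).
z/H = 11290/12200 = 0.92541; exp(−0.92541) = 0.39637.
P = 640.8 × 0.39637 = 253.99 Pa.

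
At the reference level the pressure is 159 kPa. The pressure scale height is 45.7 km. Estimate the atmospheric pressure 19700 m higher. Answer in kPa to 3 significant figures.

Barometric formula: P = P₀ exp(−z/H).
z/H = 19700/45700 = 0.43107; exp(−0.43107) = 0.64981.
P = 159 × 0.64981 = 103.32 kPa.

P ≈ 103 kPa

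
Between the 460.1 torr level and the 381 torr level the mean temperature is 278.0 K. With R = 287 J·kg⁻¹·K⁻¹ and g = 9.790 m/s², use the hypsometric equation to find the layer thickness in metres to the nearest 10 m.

Δz ≈ 1540 m

Hypsometric equation: Δz = (R T̄/g) ln(P₁/P₂).
R T̄/g = 287 × 278.0 / 9.790 = 8149.7 m.
ln(460.1/381) = ln(1.2076) = 0.18863.
Δz = 8149.7 × 0.18863 = 1537.3 m.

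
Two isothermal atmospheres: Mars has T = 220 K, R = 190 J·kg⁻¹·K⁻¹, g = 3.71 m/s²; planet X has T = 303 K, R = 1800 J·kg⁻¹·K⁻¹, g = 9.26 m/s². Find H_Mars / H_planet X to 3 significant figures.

H_Mars/H_planet X ≈ 0.191

H = RT/g for each body.
H_Mars = 190 × 220 / 3.71 = 11267 m.
H_planet X = 1800 × 303 / 9.26 = 58898 m.
H_Mars/H_planet X = 11267/58898 = 0.19130.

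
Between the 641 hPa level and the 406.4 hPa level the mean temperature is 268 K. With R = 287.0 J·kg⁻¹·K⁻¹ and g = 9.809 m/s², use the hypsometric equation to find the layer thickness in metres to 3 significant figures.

Hypsometric equation: Δz = (R T̄/g) ln(P₁/P₂).
R T̄/g = 287.0 × 268 / 9.809 = 7841.4 m.
ln(641/406.4) = ln(1.5773) = 0.45571.
Δz = 7841.4 × 0.45571 = 3573.4 m.

Δz ≈ 3570 m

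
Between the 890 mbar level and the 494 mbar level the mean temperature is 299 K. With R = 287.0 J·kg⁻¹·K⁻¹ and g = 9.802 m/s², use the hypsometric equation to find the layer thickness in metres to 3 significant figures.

Hypsometric equation: Δz = (R T̄/g) ln(P₁/P₂).
R T̄/g = 287.0 × 299 / 9.802 = 8754.6 m.
ln(890/494) = ln(1.8016) = 0.58868.
Δz = 8754.6 × 0.58868 = 5153.7 m.

Δz ≈ 5150 m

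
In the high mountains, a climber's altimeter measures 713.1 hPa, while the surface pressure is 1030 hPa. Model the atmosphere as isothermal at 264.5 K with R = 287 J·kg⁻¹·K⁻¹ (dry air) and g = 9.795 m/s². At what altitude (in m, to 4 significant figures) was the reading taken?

z ≈ 2850 m

Scale height: H = RT/g = 287 × 264.5 / 9.795 = 7750.0 m.
Invert the barometric formula: z = H ln(P₀/P).
P₀/P = 1030/713.1 = 1.4444; ln(1.4444) = 0.36769.
z = 7750.0 × 0.36769 = 2849.6 m.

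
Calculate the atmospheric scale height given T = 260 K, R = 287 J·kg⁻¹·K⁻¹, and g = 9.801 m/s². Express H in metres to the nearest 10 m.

The scale height of an isothermal atmosphere is H = RT/g.
H = 287 × 260 / 9.801 = 74620/9.801 = 7613.5 m.

H ≈ 7610 m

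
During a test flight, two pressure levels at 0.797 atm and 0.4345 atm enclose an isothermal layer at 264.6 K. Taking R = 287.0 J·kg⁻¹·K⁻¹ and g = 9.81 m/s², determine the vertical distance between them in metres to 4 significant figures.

Hypsometric equation: Δz = (R T̄/g) ln(P₁/P₂).
R T̄/g = 287.0 × 264.6 / 9.81 = 7741.1 m.
ln(0.797/0.4345) = ln(1.8343) = 0.60666.
Δz = 7741.1 × 0.60666 = 4696.2 m.

Δz ≈ 4696 m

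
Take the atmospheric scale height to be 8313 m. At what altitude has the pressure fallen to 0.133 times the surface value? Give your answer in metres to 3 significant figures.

z ≈ 16800 m

Set P/P₀ = exp(−z/H) = 0.133, so z = −H ln(0.133).
−ln(0.133) = 2.0174; z = 8313.0 × 2.0174 = 16771 m.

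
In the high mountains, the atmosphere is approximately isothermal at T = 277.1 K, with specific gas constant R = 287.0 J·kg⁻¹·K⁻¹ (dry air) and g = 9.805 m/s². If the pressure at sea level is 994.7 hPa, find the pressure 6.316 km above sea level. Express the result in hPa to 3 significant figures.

Scale height: H = RT/g = 287.0 × 277.1 / 9.805 = 8110.9 m.
Barometric formula: P = P₀ exp(−z/H).
z/H = 6316.0/8110.9 = 0.77871; exp(−0.77871) = 0.45900.
P = 994.7 × 0.45900 = 456.57 hPa.

P ≈ 457 hPa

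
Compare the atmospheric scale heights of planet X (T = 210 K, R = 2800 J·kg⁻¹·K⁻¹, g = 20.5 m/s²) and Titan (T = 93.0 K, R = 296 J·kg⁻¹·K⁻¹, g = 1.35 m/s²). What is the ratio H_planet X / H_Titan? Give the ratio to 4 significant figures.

H_planet X/H_Titan ≈ 1.407

H = RT/g for each body.
H_planet X = 2800 × 210 / 20.5 = 28683 m.
H_Titan = 296 × 93.0 / 1.35 = 20391 m.
H_planet X/H_Titan = 28683/20391 = 1.4066.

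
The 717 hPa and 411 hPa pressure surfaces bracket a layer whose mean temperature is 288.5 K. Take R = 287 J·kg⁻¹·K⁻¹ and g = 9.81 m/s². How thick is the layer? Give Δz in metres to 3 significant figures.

Δz ≈ 4700 m

Hypsometric equation: Δz = (R T̄/g) ln(P₁/P₂).
R T̄/g = 287 × 288.5 / 9.81 = 8440.3 m.
ln(717/411) = ln(1.7445) = 0.55647.
Δz = 8440.3 × 0.55647 = 4696.8 m.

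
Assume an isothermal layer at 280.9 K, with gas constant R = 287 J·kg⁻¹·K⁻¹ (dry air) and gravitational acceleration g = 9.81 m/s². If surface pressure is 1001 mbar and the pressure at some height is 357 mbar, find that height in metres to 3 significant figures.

Scale height: H = RT/g = 287 × 280.9 / 9.81 = 8218.0 m.
Invert the barometric formula: z = H ln(P₀/P).
P₀/P = 1001/357 = 2.8039; ln(2.8039) = 1.0310.
z = 8218.0 × 1.0310 = 8472.8 m.

z ≈ 8470 m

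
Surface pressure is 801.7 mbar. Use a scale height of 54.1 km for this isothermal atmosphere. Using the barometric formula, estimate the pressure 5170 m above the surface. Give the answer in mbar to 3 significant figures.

P ≈ 729 mbar

Barometric formula: P = P₀ exp(−z/H).
z/H = 5170.0/54100 = 0.095564; exp(−0.095564) = 0.90886.
P = 801.7 × 0.90886 = 728.63 mbar.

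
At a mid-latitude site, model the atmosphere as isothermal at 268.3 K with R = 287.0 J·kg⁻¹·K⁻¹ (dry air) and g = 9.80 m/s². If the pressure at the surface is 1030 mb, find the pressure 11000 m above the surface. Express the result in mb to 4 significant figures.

P ≈ 254.0 mb

Scale height: H = RT/g = 287.0 × 268.3 / 9.80 = 7857.4 m.
Barometric formula: P = P₀ exp(−z/H).
z/H = 11000/7857.4 = 1.4000; exp(−1.4000) = 0.24660.
P = 1030 × 0.24660 = 254.00 mb.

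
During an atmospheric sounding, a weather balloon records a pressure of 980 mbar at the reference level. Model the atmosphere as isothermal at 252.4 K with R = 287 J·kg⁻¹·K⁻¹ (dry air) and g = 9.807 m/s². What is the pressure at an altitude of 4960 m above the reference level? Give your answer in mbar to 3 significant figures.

P ≈ 501 mbar

Scale height: H = RT/g = 287 × 252.4 / 9.807 = 7386.4 m.
Barometric formula: P = P₀ exp(−z/H).
z/H = 4960.0/7386.4 = 0.67150; exp(−0.67150) = 0.51094.
P = 980 × 0.51094 = 500.72 mbar.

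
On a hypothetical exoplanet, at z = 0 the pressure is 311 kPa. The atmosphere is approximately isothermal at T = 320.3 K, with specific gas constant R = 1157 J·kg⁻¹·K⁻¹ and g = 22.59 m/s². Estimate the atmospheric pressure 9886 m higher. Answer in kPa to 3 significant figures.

P ≈ 170 kPa

Scale height: H = RT/g = 1157 × 320.3 / 22.59 = 16405 m.
Barometric formula: P = P₀ exp(−z/H).
z/H = 9886.0/16405 = 0.60262; exp(−0.60262) = 0.54738.
P = 311 × 0.54738 = 170.24 kPa.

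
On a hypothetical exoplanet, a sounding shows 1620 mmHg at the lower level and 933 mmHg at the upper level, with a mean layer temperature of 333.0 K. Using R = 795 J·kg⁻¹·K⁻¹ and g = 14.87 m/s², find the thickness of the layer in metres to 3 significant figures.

Δz ≈ 9820 m

Hypsometric equation: Δz = (R T̄/g) ln(P₁/P₂).
R T̄/g = 795 × 333.0 / 14.87 = 17803 m.
ln(1620/933) = ln(1.7363) = 0.55176.
Δz = 17803 × 0.55176 = 9823.0 m.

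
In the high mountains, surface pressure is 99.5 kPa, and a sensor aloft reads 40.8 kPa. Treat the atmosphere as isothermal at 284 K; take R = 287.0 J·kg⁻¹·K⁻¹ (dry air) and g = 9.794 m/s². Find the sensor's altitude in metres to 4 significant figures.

z ≈ 7419 m

Scale height: H = RT/g = 287.0 × 284 / 9.794 = 8322.2 m.
Invert the barometric formula: z = H ln(P₀/P).
P₀/P = 99.5/40.8 = 2.4387; ln(2.4387) = 0.89147.
z = 8322.2 × 0.89147 = 7419.0 m.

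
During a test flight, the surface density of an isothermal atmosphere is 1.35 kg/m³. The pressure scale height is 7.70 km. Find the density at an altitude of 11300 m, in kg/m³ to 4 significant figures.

ρ ≈ 0.3112 kg/m³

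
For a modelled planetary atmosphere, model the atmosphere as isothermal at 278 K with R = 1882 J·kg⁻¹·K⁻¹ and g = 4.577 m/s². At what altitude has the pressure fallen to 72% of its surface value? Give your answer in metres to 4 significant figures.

Scale height: H = RT/g = 1882 × 278 / 4.577 = 114310 m.
Set P/P₀ = exp(−z/H) = 0.72, so z = −H ln(0.72).
−ln(0.72) = 0.32850; z = 114310 × 0.32850 = 37551 m.

z ≈ 37550 m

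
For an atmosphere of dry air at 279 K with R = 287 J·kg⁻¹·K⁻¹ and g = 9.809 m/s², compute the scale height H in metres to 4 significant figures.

The scale height of an isothermal atmosphere is H = RT/g.
H = 287 × 279 / 9.809 = 80073/9.809 = 8163.2 m.

H ≈ 8163 m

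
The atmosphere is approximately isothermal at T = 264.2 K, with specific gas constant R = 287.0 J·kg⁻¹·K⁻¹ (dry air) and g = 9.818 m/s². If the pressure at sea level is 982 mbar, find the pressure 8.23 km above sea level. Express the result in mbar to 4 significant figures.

Scale height: H = RT/g = 287.0 × 264.2 / 9.818 = 7723.1 m.
Barometric formula: P = P₀ exp(−z/H).
z/H = 8230.0/7723.1 = 1.0656; exp(−1.0656) = 0.34452.
P = 982 × 0.34452 = 338.32 mbar.

P ≈ 338.3 mbar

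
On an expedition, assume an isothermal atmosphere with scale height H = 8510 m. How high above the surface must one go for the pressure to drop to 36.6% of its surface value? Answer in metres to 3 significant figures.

Set P/P₀ = exp(−z/H) = 0.366, so z = −H ln(0.366).
−ln(0.366) = 1.0051; z = 8510.0 × 1.0051 = 8553.4 m.

z ≈ 8550 m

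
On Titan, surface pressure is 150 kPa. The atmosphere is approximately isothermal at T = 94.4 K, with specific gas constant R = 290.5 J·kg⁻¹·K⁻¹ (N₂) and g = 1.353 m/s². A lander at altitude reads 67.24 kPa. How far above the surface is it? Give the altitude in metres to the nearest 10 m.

z ≈ 16260 m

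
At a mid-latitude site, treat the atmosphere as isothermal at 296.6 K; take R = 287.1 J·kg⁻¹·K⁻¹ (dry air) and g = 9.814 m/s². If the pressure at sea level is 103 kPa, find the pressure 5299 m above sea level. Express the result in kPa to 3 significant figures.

P ≈ 55.9 kPa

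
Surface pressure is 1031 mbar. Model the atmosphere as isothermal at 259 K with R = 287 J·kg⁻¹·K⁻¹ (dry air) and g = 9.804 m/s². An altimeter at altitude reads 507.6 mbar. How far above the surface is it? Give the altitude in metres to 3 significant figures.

z ≈ 5370 m

Scale height: H = RT/g = 287 × 259 / 9.804 = 7581.9 m.
Invert the barometric formula: z = H ln(P₀/P).
P₀/P = 1031/507.6 = 2.0311; ln(2.0311) = 0.70858.
z = 7581.9 × 0.70858 = 5372.4 m.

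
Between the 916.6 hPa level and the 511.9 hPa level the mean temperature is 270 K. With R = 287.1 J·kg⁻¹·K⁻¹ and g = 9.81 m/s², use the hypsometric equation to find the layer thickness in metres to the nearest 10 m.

Hypsometric equation: Δz = (R T̄/g) ln(P₁/P₂).
R T̄/g = 287.1 × 270 / 9.81 = 7901.8 m.
ln(916.6/511.9) = ln(1.7906) = 0.58255.
Δz = 7901.8 × 0.58255 = 4603.2 m.

Δz ≈ 4600 m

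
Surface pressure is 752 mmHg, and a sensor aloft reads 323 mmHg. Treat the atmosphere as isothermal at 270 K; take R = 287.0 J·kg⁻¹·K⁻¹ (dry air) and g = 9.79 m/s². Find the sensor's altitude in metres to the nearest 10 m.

Scale height: H = RT/g = 287.0 × 270 / 9.79 = 7915.2 m.
Invert the barometric formula: z = H ln(P₀/P).
P₀/P = 752/323 = 2.3282; ln(2.3282) = 0.84510.
z = 7915.2 × 0.84510 = 6689.1 m.

z ≈ 6690 m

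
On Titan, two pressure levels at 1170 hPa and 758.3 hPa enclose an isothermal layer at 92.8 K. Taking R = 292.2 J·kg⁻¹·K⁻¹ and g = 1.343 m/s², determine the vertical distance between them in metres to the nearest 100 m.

Δz ≈ 8800 m

Hypsometric equation: Δz = (R T̄/g) ln(P₁/P₂).
R T̄/g = 292.2 × 92.8 / 1.343 = 20191 m.
ln(1170/758.3) = ln(1.5429) = 0.43366.
Δz = 20191 × 0.43366 = 8756.0 m.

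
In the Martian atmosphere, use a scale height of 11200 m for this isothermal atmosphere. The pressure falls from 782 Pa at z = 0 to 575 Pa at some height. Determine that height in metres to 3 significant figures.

z ≈ 3440 m

Invert the barometric formula: z = H ln(P₀/P).
P₀/P = 782/575 = 1.3600; ln(1.3600) = 0.30748.
z = 11200 × 0.30748 = 3443.8 m.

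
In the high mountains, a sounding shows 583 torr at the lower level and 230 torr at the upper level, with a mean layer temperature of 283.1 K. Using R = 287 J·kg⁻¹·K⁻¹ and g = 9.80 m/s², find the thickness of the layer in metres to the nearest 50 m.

Δz ≈ 7700 m

Hypsometric equation: Δz = (R T̄/g) ln(P₁/P₂).
R T̄/g = 287 × 283.1 / 9.80 = 8290.8 m.
ln(583/230) = ln(2.5348) = 0.93011.
Δz = 8290.8 × 0.93011 = 7711.4 m.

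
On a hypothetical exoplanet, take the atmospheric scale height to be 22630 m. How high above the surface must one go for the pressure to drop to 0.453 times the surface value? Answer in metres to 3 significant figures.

Set P/P₀ = exp(−z/H) = 0.453, so z = −H ln(0.453).
−ln(0.453) = 0.79186; z = 22630 × 0.79186 = 17920 m.

z ≈ 17900 m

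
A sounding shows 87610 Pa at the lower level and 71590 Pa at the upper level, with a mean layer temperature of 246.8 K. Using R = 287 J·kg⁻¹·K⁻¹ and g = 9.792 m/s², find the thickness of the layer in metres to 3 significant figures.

Hypsometric equation: Δz = (R T̄/g) ln(P₁/P₂).
R T̄/g = 287 × 246.8 / 9.792 = 7233.6 m.
ln(87610/71590) = ln(1.2238) = 0.20196.
Δz = 7233.6 × 0.20196 = 1460.9 m.

Δz ≈ 1460 m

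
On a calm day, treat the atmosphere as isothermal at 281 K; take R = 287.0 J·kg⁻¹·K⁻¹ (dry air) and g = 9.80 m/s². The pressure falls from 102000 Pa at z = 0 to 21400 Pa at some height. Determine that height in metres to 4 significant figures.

z ≈ 12850 m

Scale height: H = RT/g = 287.0 × 281 / 9.80 = 8229.3 m.
Invert the barometric formula: z = H ln(P₀/P).
P₀/P = 102000/21400 = 4.7664; ln(4.7664) = 1.5616.
z = 8229.3 × 1.5616 = 12851 m.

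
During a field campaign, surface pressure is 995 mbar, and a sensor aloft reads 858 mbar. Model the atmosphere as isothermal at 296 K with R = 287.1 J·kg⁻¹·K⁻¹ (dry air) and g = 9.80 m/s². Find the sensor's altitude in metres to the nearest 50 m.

Scale height: H = RT/g = 287.1 × 296 / 9.80 = 8671.6 m.
Invert the barometric formula: z = H ln(P₀/P).
P₀/P = 995/858 = 1.1597; ln(1.1597) = 0.14816.
z = 8671.6 × 0.14816 = 1284.8 m.

z ≈ 1300 m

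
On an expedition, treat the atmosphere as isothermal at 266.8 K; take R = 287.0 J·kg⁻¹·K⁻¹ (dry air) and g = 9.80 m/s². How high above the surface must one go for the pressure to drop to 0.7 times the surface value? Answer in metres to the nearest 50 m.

z ≈ 2800 m

Scale height: H = RT/g = 287.0 × 266.8 / 9.80 = 7813.4 m.
Set P/P₀ = exp(−z/H) = 0.7, so z = −H ln(0.7).
−ln(0.7) = 0.35667; z = 7813.4 × 0.35667 = 2786.8 m.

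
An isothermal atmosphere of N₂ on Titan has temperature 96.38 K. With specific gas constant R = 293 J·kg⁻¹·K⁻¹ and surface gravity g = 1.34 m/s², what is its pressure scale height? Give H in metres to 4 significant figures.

H ≈ 21070 m

The scale height of an isothermal atmosphere is H = RT/g.
H = 293 × 96.38 / 1.34 = 28239/1.34 = 21074 m.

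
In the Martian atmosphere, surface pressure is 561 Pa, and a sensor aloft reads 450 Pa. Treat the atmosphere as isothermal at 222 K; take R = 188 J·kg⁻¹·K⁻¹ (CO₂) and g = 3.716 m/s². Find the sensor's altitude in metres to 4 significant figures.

z ≈ 2476 m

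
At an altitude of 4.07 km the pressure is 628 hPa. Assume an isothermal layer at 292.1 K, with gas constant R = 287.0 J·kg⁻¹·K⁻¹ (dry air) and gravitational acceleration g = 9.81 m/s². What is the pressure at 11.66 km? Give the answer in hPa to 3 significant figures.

Scale height: H = RT/g = 287.0 × 292.1 / 9.81 = 8545.6 m.
Between two levels, P₂ = P₁ exp(−Δz/H) with Δz = z₂ − z₁.
Δz = 11660 − 4070.0 = 7590.0 m; Δz/H = 7590.0/8545.6 = 0.88818.
P₂ = 628 × exp(−0.88818) = 628 × 0.41140 = 258.36 hPa.

P ≈ 258 hPa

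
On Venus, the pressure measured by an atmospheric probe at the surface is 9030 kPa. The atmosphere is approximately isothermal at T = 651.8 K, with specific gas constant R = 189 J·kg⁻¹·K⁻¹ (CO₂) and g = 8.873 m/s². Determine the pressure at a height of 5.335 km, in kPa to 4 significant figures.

P ≈ 6149 kPa

Scale height: H = RT/g = 189 × 651.8 / 8.873 = 13884 m.
Barometric formula: P = P₀ exp(−z/H).
z/H = 5335.0/13884 = 0.38426; exp(−0.38426) = 0.68095.
P = 9030 × 0.68095 = 6149.0 kPa.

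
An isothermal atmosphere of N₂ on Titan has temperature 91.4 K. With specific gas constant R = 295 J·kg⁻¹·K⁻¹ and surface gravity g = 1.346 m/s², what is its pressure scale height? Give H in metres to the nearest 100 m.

H ≈ 20000 m

The scale height of an isothermal atmosphere is H = RT/g.
H = 295 × 91.4 / 1.346 = 26963/1.346 = 20032 m.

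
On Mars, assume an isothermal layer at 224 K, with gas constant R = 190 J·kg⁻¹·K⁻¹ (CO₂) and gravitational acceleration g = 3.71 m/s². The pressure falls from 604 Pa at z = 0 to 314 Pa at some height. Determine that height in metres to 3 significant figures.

z ≈ 7500 m

Scale height: H = RT/g = 190 × 224 / 3.71 = 11472 m.
Invert the barometric formula: z = H ln(P₀/P).
P₀/P = 604/314 = 1.9236; ln(1.9236) = 0.65420.
z = 11472 × 0.65420 = 7505.0 m.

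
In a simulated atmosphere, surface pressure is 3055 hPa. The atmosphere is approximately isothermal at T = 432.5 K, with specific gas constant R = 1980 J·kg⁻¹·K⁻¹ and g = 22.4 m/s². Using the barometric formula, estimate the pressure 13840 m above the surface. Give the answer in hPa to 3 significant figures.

P ≈ 2130 hPa

Scale height: H = RT/g = 1980 × 432.5 / 22.4 = 38230 m.
Barometric formula: P = P₀ exp(−z/H).
z/H = 13840/38230 = 0.36202; exp(−0.36202) = 0.69627.
P = 3055 × 0.69627 = 2127.1 hPa.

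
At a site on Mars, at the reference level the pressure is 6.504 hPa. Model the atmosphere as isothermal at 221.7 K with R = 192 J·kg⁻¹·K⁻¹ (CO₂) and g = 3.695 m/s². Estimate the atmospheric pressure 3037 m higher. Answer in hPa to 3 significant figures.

P ≈ 5.00 hPa

Scale height: H = RT/g = 192 × 221.7 / 3.695 = 11520 m.
Barometric formula: P = P₀ exp(−z/H).
z/H = 3037.0/11520 = 0.26363; exp(−0.26363) = 0.76826.
P = 6.504 × 0.76826 = 4.9968 hPa.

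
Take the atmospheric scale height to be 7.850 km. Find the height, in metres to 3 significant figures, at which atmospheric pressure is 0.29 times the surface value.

z ≈ 9720 m

Set P/P₀ = exp(−z/H) = 0.29, so z = −H ln(0.29).
−ln(0.29) = 1.2379; z = 7850.0 × 1.2379 = 9717.5 m.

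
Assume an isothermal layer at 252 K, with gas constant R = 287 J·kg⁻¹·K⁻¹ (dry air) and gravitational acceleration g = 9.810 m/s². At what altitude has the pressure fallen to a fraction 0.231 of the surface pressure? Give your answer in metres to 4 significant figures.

Scale height: H = RT/g = 287 × 252 / 9.810 = 7372.5 m.
Set P/P₀ = exp(−z/H) = 0.231, so z = −H ln(0.231).
−ln(0.231) = 1.4653; z = 7372.5 × 1.4653 = 10803 m.

z ≈ 10800 m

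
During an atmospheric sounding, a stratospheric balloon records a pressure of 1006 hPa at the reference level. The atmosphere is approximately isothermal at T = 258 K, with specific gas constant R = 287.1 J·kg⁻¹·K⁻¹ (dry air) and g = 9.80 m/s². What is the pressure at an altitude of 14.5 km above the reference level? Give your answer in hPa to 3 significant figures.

Scale height: H = RT/g = 287.1 × 258 / 9.80 = 7558.3 m.
Barometric formula: P = P₀ exp(−z/H).
z/H = 14500/7558.3 = 1.9184; exp(−1.9184) = 0.14684.
P = 1006 × 0.14684 = 147.72 hPa.

P ≈ 148 hPa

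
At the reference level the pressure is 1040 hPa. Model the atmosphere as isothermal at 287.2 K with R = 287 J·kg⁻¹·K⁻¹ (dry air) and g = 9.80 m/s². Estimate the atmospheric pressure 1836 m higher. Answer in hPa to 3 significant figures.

P ≈ 836 hPa

Scale height: H = RT/g = 287 × 287.2 / 9.80 = 8410.9 m.
Barometric formula: P = P₀ exp(−z/H).
z/H = 1836.0/8410.9 = 0.21829; exp(−0.21829) = 0.80389.
P = 1040 × 0.80389 = 836.05 hPa.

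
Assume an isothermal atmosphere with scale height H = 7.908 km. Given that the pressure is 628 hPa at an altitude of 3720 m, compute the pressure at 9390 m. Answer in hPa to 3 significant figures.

P ≈ 307 hPa

Between two levels, P₂ = P₁ exp(−Δz/H) with Δz = z₂ − z₁.
Δz = 9390.0 − 3720.0 = 5670.0 m; Δz/H = 5670.0/7908.0 = 0.71700.
P₂ = 628 × exp(−0.71700) = 628 × 0.48821 = 306.60 hPa.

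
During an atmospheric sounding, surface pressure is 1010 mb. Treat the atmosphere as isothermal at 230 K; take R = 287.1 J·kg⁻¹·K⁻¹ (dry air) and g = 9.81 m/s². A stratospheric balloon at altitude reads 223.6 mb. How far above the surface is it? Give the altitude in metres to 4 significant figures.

z ≈ 10150 m

Scale height: H = RT/g = 287.1 × 230 / 9.81 = 6731.2 m.
Invert the barometric formula: z = H ln(P₀/P).
P₀/P = 1010/223.6 = 4.5170; ln(4.5170) = 1.5078.
z = 6731.2 × 1.5078 = 10149 m.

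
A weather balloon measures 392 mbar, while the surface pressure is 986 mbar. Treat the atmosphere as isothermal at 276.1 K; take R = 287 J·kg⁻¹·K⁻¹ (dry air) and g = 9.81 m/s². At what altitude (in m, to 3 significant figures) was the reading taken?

z ≈ 7450 m

Scale height: H = RT/g = 287 × 276.1 / 9.81 = 8077.5 m.
Invert the barometric formula: z = H ln(P₀/P).
P₀/P = 986/392 = 2.5153; ln(2.5153) = 0.92239.
z = 8077.5 × 0.92239 = 7450.6 m.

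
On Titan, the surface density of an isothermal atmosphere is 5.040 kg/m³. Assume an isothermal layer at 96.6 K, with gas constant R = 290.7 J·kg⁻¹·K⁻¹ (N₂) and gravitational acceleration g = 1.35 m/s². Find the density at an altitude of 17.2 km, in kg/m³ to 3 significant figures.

ρ ≈ 2.20 kg/m³

Scale height: H = RT/g = 290.7 × 96.6 / 1.35 = 20801 m.
In an isothermal atmosphere, density decays like pressure: ρ = ρ₀ exp(−z/H).
z/H = 17200/20801 = 0.82688; exp(−0.82688) = 0.43741.
ρ = 5.040 × 0.43741 = 2.2045 kg/m³.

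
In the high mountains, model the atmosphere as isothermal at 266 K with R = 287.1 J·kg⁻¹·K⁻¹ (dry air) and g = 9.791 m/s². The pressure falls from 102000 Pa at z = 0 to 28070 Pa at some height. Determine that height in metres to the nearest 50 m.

z ≈ 10050 m

Scale height: H = RT/g = 287.1 × 266 / 9.791 = 7799.9 m.
Invert the barometric formula: z = H ln(P₀/P).
P₀/P = 102000/28070 = 3.6338; ln(3.6338) = 1.2903.
z = 7799.9 × 1.2903 = 10064 m.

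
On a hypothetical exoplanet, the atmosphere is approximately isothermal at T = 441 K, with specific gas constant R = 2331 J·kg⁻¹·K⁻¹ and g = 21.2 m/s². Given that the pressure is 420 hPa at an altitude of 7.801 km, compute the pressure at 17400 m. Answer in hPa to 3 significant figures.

Scale height: H = RT/g = 2331 × 441 / 21.2 = 48489 m.
Between two levels, P₂ = P₁ exp(−Δz/H) with Δz = z₂ − z₁.
Δz = 17400 − 7801.0 = 9599.0 m; Δz/H = 9599.0/48489 = 0.19796.
P₂ = 420 × exp(−0.19796) = 420 × 0.82040 = 344.57 hPa.

P ≈ 345 hPa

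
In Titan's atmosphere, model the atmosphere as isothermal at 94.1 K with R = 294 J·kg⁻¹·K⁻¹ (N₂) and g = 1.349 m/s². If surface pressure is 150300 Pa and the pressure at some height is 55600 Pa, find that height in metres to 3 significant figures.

Scale height: H = RT/g = 294 × 94.1 / 1.349 = 20508 m.
Invert the barometric formula: z = H ln(P₀/P).
P₀/P = 150300/55600 = 2.7032; ln(2.7032) = 0.99444.
z = 20508 × 0.99444 = 20394 m.

z ≈ 20400 m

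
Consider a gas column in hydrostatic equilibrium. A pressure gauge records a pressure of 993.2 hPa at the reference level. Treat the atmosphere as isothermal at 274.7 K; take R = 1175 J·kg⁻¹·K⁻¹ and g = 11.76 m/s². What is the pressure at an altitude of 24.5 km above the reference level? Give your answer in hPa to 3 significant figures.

Scale height: H = RT/g = 1175 × 274.7 / 11.76 = 27447 m.
Barometric formula: P = P₀ exp(−z/H).
z/H = 24500/27447 = 0.89263; exp(−0.89263) = 0.40958.
P = 993.2 × 0.40958 = 406.79 hPa.

P ≈ 407 hPa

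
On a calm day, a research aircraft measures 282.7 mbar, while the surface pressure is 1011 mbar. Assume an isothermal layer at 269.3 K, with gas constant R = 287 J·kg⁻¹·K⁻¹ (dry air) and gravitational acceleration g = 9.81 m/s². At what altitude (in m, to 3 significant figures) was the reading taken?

z ≈ 10000 m

Scale height: H = RT/g = 287 × 269.3 / 9.81 = 7878.6 m.
Invert the barometric formula: z = H ln(P₀/P).
P₀/P = 1011/282.7 = 3.5762; ln(3.5762) = 1.2743.
z = 7878.6 × 1.2743 = 10040 m.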